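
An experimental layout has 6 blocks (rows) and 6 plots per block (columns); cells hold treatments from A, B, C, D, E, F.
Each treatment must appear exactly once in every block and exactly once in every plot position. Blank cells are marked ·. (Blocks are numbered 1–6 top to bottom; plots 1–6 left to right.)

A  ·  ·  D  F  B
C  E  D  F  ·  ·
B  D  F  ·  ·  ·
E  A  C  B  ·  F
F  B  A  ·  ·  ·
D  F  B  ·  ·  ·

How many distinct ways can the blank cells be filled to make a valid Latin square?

4

Block 1, plot 2: eliminating its block and plot leaves {C}.
Block 1, plot 3: eliminating its block and plot leaves {E}.
Block 2, plot 5: eliminating its block and plot leaves {A, B}.
Block 2, plot 6: eliminating its block and plot leaves {A}.
Block 3, plot 4: eliminating its block and plot leaves {A, C, E}.
Block 3, plot 5: eliminating its block and plot leaves {A, C, E}.
Block 3, plot 6: eliminating its block and plot leaves {A, C, E}.
Block 4, plot 5: eliminating its block and plot leaves {D}.
Block 5, plot 4: eliminating its block and plot leaves {C, E}.
Block 5, plot 5: eliminating its block and plot leaves {C, D, E}.
Block 5, plot 6: eliminating its block and plot leaves {C, D, E}.
Block 6, plot 4: eliminating its block and plot leaves {A, C, E}.
Block 6, plot 5: eliminating its block and plot leaves {A, C, E}.
Block 6, plot 6: eliminating its block and plot leaves {A, C, E}.
Enumerating the assignments across these blanks that avoid any block or plot repeat gives 4 completions.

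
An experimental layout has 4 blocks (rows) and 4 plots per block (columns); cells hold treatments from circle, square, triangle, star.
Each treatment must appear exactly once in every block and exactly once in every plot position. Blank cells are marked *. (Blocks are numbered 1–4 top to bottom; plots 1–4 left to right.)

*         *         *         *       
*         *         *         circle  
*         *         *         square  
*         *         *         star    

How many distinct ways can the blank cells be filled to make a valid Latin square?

Block 1, plot 1: eliminating its block and plot leaves {circle, square, triangle, star}.
Block 1, plot 2: eliminating its block and plot leaves {circle, square, triangle, star}.
Block 1, plot 3: eliminating its block and plot leaves {circle, square, triangle, star}.
Block 1, plot 4: eliminating its block and plot leaves {triangle}.
Block 2, plot 1: eliminating its block and plot leaves {square, triangle, star}.
Block 2, plot 2: eliminating its block and plot leaves {square, triangle, star}.
Block 2, plot 3: eliminating its block and plot leaves {square, triangle, star}.
Block 3, plot 1: eliminating its block and plot leaves {circle, triangle, star}.
Block 3, plot 2: eliminating its block and plot leaves {circle, triangle, star}.
Block 3, plot 3: eliminating its block and plot leaves {circle, triangle, star}.
Block 4, plot 1: eliminating its block and plot leaves {circle, square, triangle}.
Block 4, plot 2: eliminating its block and plot leaves {circle, square, triangle}.
Block 4, plot 3: eliminating its block and plot leaves {circle, square, triangle}.
Enumerating the assignments across these blanks that avoid any block or plot repeat gives 24 completions.

24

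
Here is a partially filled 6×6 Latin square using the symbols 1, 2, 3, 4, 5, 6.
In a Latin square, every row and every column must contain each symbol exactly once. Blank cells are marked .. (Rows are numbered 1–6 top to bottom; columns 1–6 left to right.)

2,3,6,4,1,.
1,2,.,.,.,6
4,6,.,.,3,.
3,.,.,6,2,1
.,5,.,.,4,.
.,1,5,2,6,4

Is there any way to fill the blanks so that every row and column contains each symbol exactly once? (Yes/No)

Row 6, column 1: row 6 together with column 1 already contain {1, 2, 3, 4, 5, 6} — every symbol — so nothing can go there. The grid has no valid completion.

No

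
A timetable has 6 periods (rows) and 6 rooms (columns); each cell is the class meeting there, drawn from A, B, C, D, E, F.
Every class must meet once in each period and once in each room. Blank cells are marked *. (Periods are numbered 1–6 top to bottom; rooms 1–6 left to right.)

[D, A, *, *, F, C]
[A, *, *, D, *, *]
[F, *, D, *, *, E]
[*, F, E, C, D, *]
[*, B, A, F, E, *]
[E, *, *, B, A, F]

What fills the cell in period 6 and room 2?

D

Period 1, room 3: period 1 has {A, C, D, F} and room 3 has {A, D, E}, leaving only B.
Period 1, room 4: period 1 has {A, B, C, D, F} and room 4 has {B, C, D, F}, leaving only E.
Period 2, room 6: period 2 has {A, D} and room 6 has {C, E, F}, leaving only B.
Period 2, room 5: period 2 has {A, B, D} and room 5 has {A, D, E, F}, leaving only C.
Period 2, room 2: period 2 has {A, B, C, D} and room 2 has {A, B, F}, leaving only E.
Period 2, room 3: period 2 has {A, B, C, D, E} and room 3 has {A, B, D, E}, leaving only F.
Period 3, room 2: period 3 has {D, E, F} and room 2 has {A, B, E, F}, leaving only C.
Period 6 already has {A, B, E, F} and room 2 already has {A, B, C, E, F}, so period 6, room 2 must be D.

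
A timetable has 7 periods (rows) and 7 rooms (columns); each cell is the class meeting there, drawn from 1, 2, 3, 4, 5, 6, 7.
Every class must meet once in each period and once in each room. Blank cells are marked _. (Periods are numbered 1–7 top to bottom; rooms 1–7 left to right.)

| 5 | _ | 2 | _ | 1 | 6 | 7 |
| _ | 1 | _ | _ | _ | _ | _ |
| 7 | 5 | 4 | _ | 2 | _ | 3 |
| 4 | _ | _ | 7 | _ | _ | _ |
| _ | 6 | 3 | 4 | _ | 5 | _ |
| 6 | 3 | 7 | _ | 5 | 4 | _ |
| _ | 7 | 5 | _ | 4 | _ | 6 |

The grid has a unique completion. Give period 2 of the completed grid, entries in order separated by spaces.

2 1 6 5 3 7 4

Period 2, room 3: period 2 has {1} and room 3 has {2, 3, 4, 5, 7}, leaving only 6.
Period 1, room 2: period 1 has {1, 2, 5, 6, 7} and room 2 has {1, 3, 5, 6, 7}, leaving only 4.
Period 1, room 4: period 1 has {1, 2, 4, 5, 6, 7} and room 4 has {4, 7}, leaving only 3.
Period 3, room 6: period 3 has {2, 3, 4, 5, 7} and room 6 has {4, 5, 6}, leaving only 1.
Period 3, room 4: period 3 has {1, 2, 3, 4, 5, 7} and room 4 has {3, 4, 7}, leaving only 6.
Period 4, room 2: period 4 has {4, 7} and room 2 has {1, 3, 4, 5, 6, 7}, leaving only 2.
Period 4, room 3: period 4 has {2, 4, 7} and room 3 has {2, 3, 4, 5, 6, 7}, leaving only 1.
Period 4, room 6: period 4 has {1, 2, 4, 7} and room 6 has {1, 4, 5, 6}, leaving only 3.
Period 4, room 5: period 4 has {1, 2, 3, 4, 7} and room 5 has {1, 2, 4, 5}, leaving only 6.
Period 4, room 7: period 4 has {1, 2, 3, 4, 6, 7} and room 7 has {3, 6, 7}, leaving only 5.
Period 5, room 5: period 5 has {3, 4, 5, 6} and room 5 has {1, 2, 4, 5, 6}, leaving only 7.
Period 2, room 5: period 2 has {1, 6} and room 5 has {1, 2, 4, 5, 6, 7}, leaving only 3.
Period 2, room 1: period 2 has {1, 3, 6} and room 1 has {4, 5, 6, 7}, leaving only 2.
Period 2, room 4: period 2 has {1, 2, 3, 6} and room 4 has {3, 4, 6, 7}, leaving only 5.
Period 2, room 6: period 2 has {1, 2, 3, 5, 6} and room 6 has {1, 3, 4, 5, 6}, leaving only 7.
Period 2, room 7: period 2 has {1, 2, 3, 5, 6, 7} and room 7 has {3, 5, 6, 7}, leaving only 4.
So period 2 reads: 2 1 6 5 3 7 4.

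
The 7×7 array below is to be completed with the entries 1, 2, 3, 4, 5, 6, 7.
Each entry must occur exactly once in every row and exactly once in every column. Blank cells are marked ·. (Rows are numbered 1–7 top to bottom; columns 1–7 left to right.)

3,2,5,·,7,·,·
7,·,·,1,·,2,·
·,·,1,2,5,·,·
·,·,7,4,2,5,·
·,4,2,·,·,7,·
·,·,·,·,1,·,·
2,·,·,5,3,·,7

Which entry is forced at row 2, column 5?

4

Row 1, column 4: row 1 has {2, 3, 5, 7} and column 4 has {1, 2, 4, 5}, leaving only 6.
Row 5, column 4: row 5 has {2, 4, 7} and column 4 has {1, 2, 4, 5, 6}, leaving only 3.
Row 5, column 5: row 5 has {2, 3, 4, 7} and column 5 has {1, 2, 3, 5, 7}, leaving only 6.
Row 2 already has {1, 2, 7} and column 5 already has {1, 2, 3, 5, 6, 7}, so row 2, column 5 must be 4.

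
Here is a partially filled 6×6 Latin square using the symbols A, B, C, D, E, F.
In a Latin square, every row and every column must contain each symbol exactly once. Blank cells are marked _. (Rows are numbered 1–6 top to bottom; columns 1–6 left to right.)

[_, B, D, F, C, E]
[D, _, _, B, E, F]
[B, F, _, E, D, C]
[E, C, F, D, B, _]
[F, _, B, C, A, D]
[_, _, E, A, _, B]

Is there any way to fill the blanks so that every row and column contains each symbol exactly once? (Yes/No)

Yes

No row or column among the givens repeats a symbol, and propagating forced cells runs into no contradiction.
One valid completion exists (for instance, A B D F C E / D A C B E F / B F A E D C / E C F D B A / F E B C A D / C D E A F B).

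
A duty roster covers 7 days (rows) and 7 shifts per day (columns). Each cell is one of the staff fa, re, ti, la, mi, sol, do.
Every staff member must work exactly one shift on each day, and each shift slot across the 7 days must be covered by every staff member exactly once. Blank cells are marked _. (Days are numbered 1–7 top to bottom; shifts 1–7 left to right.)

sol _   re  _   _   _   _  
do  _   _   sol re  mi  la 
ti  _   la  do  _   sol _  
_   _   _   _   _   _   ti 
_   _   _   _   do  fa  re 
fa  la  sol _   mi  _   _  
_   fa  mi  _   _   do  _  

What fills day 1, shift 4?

Day 2, shift 2: day 2 has {re, la, mi, sol, do} and shift 2 has {fa, la}, leaving only ti.
Day 2, shift 3: day 2 has {re, ti, la, mi, sol, do} and shift 3 has {re, la, mi, sol}, leaving only fa.
Day 3, shift 5: day 3 has {ti, la, sol, do} and shift 5 has {re, mi, do}, leaving only fa.
Day 3, shift 7: day 3 has {fa, ti, la, sol, do} and shift 7 has {re, ti, la}, leaving only mi.
Day 3, shift 2: day 3 has {fa, ti, la, mi, sol, do} and shift 2 has {fa, ti, la}, leaving only re.
Day 4, shift 3: day 4 has {ti} and shift 3 has {fa, re, la, mi, sol}, leaving only do.
Day 5, shift 3: day 5 has {fa, re, do} and shift 3 has {fa, re, la, mi, sol, do}, leaving only ti.
Day 6, shift 7: day 6 has {fa, la, mi, sol} and shift 7 has {re, ti, la, mi}, leaving only do.
Day 1, shift 7: day 1 has {re, sol} and shift 7 has {re, ti, la, mi, do}, leaving only fa.
Day 7, shift 7: day 7 has {fa, mi, do} and shift 7 has {fa, re, ti, la, mi, do}, leaving only sol.
Day 1, shift 4 is narrowed to {ti, la, mi}.
If it were ti, then day 1, shift 6 would be left with no valid symbol.
If it were la, then day 1, shift 6 would be left with no valid symbol.
So day 1, shift 4 must be mi.

mi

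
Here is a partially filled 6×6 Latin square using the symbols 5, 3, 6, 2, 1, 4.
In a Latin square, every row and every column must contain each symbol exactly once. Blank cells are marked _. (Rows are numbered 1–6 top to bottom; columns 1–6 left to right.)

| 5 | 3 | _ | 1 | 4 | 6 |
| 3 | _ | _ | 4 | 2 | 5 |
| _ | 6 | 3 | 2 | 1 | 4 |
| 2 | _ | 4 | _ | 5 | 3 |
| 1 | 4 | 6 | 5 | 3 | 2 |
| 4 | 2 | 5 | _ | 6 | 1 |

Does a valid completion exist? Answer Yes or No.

No

Row 3, column 1: row 3 together with column 1 already contain {5, 3, 6, 2, 1, 4} — every symbol — so nothing can go there. The grid has no valid completion.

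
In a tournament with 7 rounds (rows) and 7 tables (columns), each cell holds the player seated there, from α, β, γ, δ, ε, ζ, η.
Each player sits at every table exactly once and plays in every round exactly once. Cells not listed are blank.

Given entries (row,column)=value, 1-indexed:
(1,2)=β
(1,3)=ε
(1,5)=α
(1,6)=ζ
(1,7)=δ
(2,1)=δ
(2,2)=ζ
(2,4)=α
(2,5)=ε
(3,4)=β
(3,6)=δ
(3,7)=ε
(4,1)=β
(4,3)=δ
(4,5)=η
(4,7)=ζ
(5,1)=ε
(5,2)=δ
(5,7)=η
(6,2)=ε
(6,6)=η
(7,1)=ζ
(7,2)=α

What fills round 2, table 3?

η

Round 4, table 2: round 4 has {β, δ, ζ, η} and table 2 has {α, β, δ, ε, ζ}, leaving only γ.
Round 3, table 2: round 3 has {β, δ, ε} and table 2 has {α, β, γ, δ, ε, ζ}, leaving only η.
Round 4, table 4: round 4 has {β, γ, δ, ζ, η} and table 4 has {α, β}, leaving only ε.
Round 4, table 6: round 4 has {β, γ, δ, ε, ζ, η} and table 6 has {δ, ζ, η}, leaving only α.
Round 2, table 3 is narrowed to {β, γ, η}.
If it were β, then round 2, table 7 would be left with no valid symbol.
If it were γ, then round 2, table 7 would be left with no valid symbol.
So round 2, table 3 must be η.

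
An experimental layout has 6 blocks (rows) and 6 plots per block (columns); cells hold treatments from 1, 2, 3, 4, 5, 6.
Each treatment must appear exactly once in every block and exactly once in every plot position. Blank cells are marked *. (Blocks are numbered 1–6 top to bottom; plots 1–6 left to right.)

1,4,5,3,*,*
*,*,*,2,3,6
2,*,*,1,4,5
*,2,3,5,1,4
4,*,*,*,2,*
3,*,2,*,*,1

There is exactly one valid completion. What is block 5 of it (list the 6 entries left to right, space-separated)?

4 5 1 6 2 3

Block 5, plot 4: block 5 has {2, 4} and plot 4 has {1, 2, 3, 5}, leaving only 6.
Block 5, plot 3: block 5 has {2, 4, 6} and plot 3 has {2, 3, 5}, leaving only 1.
Block 5, plot 6: block 5 has {1, 2, 4, 6} and plot 6 has {1, 4, 5, 6}, leaving only 3.
Block 5, plot 2: block 5 has {1, 2, 3, 4, 6} and plot 2 has {2, 4}, leaving only 5.
So block 5 reads: 4 5 1 6 2 3.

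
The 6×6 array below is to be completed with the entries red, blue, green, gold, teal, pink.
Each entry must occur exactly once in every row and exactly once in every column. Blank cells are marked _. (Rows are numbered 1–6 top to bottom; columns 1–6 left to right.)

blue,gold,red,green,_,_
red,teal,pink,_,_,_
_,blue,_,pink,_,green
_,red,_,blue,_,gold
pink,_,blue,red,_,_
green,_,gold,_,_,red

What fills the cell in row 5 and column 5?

gold

Row 2, column 4: row 2 has {red, teal, pink} and column 4 has {red, blue, green, pink}, leaving only gold.
Row 2, column 6: row 2 has {red, gold, teal, pink} and column 6 has {red, green, gold}, leaving only blue.
Row 2, column 5: row 2 has {red, blue, gold, teal, pink} and column 5 has {}, leaving only green.
Row 3, column 3: row 3 has {blue, green, pink} and column 3 has {red, blue, gold, pink}, leaving only teal.
Row 3, column 1: row 3 has {blue, green, teal, pink} and column 1 has {red, blue, green, pink}, leaving only gold.
Row 3, column 5: row 3 has {blue, green, gold, teal, pink} and column 5 has {green}, leaving only red.
Row 4, column 1: row 4 has {red, blue, gold} and column 1 has {red, blue, green, gold, pink}, leaving only teal.
Row 4, column 3: row 4 has {red, blue, gold, teal} and column 3 has {red, blue, gold, teal, pink}, leaving only green.
Row 4, column 5: row 4 has {red, blue, green, gold, teal} and column 5 has {red, green}, leaving only pink.
Row 1, column 5: row 1 has {red, blue, green, gold} and column 5 has {red, green, pink}, leaving only teal.
Row 5 already has {red, blue, pink} and column 5 already has {red, green, teal, pink}, so row 5, column 5 must be gold.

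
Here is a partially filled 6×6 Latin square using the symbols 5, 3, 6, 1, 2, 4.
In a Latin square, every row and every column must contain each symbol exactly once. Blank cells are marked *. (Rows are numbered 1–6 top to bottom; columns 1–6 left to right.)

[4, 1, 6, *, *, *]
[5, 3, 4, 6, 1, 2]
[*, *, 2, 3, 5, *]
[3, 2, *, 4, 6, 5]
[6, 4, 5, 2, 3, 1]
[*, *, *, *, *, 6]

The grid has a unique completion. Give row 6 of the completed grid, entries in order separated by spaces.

2 5 3 1 4 6

Row 6, column 2: row 6 has {6} and column 2 has {3, 1, 2, 4}, leaving only 5.
Row 6, column 4: row 6 has {5, 6} and column 4 has {3, 6, 2, 4}, leaving only 1.
Row 6, column 1: row 6 has {5, 6, 1} and column 1 has {5, 3, 6, 4}, leaving only 2.
Row 6, column 3: row 6 has {5, 6, 1, 2} and column 3 has {5, 6, 2, 4}, leaving only 3.
Row 6, column 5: row 6 has {5, 3, 6, 1, 2} and column 5 has {5, 3, 6, 1}, leaving only 4.
So row 6 reads: 2 5 3 1 4 6.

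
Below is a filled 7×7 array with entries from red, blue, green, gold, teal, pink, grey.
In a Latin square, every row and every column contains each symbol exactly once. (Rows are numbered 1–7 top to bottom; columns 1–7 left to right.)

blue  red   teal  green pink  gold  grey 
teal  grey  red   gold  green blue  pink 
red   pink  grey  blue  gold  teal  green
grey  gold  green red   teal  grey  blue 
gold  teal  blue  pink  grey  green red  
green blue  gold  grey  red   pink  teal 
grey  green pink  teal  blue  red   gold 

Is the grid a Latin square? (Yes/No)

No

Column 1 contains grey twice (at rows 4 and 7), so it is not a permutation.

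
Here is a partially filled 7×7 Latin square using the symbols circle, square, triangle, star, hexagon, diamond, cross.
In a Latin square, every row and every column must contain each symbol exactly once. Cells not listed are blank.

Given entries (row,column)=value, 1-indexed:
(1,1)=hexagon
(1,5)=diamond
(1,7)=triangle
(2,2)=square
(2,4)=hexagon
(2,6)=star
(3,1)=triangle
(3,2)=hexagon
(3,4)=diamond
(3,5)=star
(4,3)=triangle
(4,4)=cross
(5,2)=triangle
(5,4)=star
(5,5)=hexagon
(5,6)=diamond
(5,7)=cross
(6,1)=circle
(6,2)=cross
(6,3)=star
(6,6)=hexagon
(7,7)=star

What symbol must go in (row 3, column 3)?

cross

Row 5, column 1: row 5 has {triangle, star, hexagon, diamond, cross} and column 1 has {circle, triangle, hexagon}, leaving only square.
Row 5, column 3: row 5 has {square, triangle, star, hexagon, diamond, cross} and column 3 has {triangle, star}, leaving only circle.
Row 3, column 3 is narrowed to {square, cross}.
If it were square, then row 3, column 7 would be left with no valid symbol.
So row 3, column 3 must be cross.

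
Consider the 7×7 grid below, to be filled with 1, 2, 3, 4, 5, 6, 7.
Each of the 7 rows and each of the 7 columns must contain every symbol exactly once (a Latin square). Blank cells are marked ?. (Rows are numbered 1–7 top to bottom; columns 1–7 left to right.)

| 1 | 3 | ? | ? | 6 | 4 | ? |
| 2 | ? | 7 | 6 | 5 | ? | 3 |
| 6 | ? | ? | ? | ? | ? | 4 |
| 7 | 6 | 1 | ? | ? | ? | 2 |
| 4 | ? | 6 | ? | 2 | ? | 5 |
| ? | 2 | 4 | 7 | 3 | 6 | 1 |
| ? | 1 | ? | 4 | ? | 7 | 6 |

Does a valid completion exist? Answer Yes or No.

Row 7, column 5: row 7 together with column 5 already contain {1, 2, 3, 4, 5, 6, 7} — every symbol — so nothing can go there. The grid has no valid completion.

No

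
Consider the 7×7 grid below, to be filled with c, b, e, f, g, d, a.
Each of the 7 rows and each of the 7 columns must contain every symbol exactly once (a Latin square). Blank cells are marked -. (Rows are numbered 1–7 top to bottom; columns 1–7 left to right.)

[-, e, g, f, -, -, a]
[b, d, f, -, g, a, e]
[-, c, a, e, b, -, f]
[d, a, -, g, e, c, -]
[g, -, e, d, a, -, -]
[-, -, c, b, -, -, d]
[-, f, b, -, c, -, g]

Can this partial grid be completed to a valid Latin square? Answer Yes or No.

Row 3, column 1: row 3 together with column 1 already contain {c, b, e, f, g, d, a} — every symbol — so nothing can go there. The grid has no valid completion.

No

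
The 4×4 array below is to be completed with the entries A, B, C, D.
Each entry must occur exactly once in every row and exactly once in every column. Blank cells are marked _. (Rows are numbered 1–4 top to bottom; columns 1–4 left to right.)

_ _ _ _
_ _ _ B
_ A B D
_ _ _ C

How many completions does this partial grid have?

4

Row 1, column 1: eliminating its row and column leaves {A, B, C, D}.
Row 1, column 2: eliminating its row and column leaves {B, C, D}.
Row 1, column 3: eliminating its row and column leaves {A, C, D}.
Row 1, column 4: eliminating its row and column leaves {A}.
Row 2, column 1: eliminating its row and column leaves {A, C, D}.
Row 2, column 2: eliminating its row and column leaves {C, D}.
Row 2, column 3: eliminating its row and column leaves {A, C, D}.
Row 3, column 1: eliminating its row and column leaves {C}.
Row 4, column 1: eliminating its row and column leaves {A, B, D}.
Row 4, column 2: eliminating its row and column leaves {B, D}.
Row 4, column 3: eliminating its row and column leaves {A, D}.
Enumerating the assignments across these blanks that avoid any row or column repeat gives 4 completions.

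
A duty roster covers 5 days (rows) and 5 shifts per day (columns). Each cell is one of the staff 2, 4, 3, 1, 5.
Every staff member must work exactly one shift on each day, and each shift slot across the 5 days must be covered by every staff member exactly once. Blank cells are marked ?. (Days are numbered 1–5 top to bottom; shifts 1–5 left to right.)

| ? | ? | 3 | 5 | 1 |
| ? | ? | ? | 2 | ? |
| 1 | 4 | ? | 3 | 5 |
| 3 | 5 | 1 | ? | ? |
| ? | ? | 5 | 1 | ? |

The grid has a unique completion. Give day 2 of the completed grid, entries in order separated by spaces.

Day 2, shift 3: day 2 has {2} and shift 3 has {3, 1, 5}, leaving only 4.
Day 2, shift 1: day 2 has {2, 4} and shift 1 has {3, 1}, leaving only 5.
Day 2, shift 5: day 2 has {2, 4, 5} and shift 5 has {1, 5}, leaving only 3.
Day 2, shift 2: day 2 has {2, 4, 3, 5} and shift 2 has {4, 5}, leaving only 1.
So day 2 reads: 5 1 4 2 3.

5 1 4 2 3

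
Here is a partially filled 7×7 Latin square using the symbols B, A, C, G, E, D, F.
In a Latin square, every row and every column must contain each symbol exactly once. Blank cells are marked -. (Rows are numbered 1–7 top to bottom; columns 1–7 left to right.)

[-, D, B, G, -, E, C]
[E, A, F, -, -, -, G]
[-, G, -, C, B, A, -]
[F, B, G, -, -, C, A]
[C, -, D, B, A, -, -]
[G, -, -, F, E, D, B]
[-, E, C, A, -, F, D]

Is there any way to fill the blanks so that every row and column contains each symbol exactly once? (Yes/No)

Yes

No row or column among the givens repeats a symbol, and propagating forced cells runs into no contradiction.
One valid completion exists (for instance, A D B G F E C / E A F D C B G / D G E C B A F / F B G E D C A / C F D B A G E / G C A F E D B / B E C A G F D).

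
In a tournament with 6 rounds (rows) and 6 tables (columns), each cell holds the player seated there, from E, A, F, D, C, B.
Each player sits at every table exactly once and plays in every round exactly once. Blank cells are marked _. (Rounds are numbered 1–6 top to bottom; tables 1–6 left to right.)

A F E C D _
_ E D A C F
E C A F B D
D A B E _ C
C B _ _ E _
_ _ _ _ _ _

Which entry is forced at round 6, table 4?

B

Round 1, table 6: round 1 has {E, A, F, D, C} and table 6 has {F, D, C}, leaving only B.
Round 2, table 1: round 2 has {E, A, F, D, C} and table 1 has {E, A, D, C}, leaving only B.
Round 4, table 5: round 4 has {E, A, D, C, B} and table 5 has {E, D, C, B}, leaving only F.
Round 5, table 3: round 5 has {E, C, B} and table 3 has {E, A, D, B}, leaving only F.
Round 5, table 4: round 5 has {E, F, C, B} and table 4 has {E, A, F, C}, leaving only D.
Round 6 already has {} and table 4 already has {E, A, F, D, C}, so round 6, table 4 must be B.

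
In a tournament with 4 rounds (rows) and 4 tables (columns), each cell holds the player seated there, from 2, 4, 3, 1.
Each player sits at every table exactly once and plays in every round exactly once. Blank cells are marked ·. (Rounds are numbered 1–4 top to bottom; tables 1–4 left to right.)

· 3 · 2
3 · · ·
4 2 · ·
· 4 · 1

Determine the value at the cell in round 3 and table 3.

1

Round 1, table 1: round 1 has {2, 3} and table 1 has {4, 3}, leaving only 1.
Round 1, table 3: round 1 has {2, 3, 1} and table 3 has {}, leaving only 4.
Round 2, table 2: round 2 has {3} and table 2 has {2, 4, 3}, leaving only 1.
Round 2, table 3: round 2 has {3, 1} and table 3 has {4}, leaving only 2.
Round 2, table 4: round 2 has {2, 3, 1} and table 4 has {2, 1}, leaving only 4.
Round 3, table 4: round 3 has {2, 4} and table 4 has {2, 4, 1}, leaving only 3.
Round 3 already has {2, 4, 3} and table 3 already has {2, 4}, so round 3, table 3 must be 1.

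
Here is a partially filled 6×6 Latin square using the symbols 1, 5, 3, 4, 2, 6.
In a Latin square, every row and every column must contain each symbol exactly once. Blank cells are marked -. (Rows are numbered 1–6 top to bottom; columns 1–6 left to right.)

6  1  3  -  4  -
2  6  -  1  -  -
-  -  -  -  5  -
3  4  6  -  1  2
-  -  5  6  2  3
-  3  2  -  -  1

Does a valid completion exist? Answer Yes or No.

No

Row 5, column 2: row 5 together with column 2 already contain {1, 5, 3, 4, 2, 6} — every symbol — so nothing can go there. The grid has no valid completion.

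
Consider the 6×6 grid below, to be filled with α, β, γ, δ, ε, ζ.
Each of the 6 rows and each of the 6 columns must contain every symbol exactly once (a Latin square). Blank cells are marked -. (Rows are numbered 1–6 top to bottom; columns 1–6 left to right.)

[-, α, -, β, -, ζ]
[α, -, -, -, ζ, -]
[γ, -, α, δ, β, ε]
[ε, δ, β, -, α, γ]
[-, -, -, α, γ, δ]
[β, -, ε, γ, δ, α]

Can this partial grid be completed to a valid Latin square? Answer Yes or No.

Row 1, column 1: row 1 has {α, β, ζ} and column 1 has {α, β, γ, ε}, so it must be δ.
Row 1, column 3: row 1 has {α, β, δ, ζ} and column 3 has {α, β, ε}, so it must be γ.
Row 1, column 5: row 1 has {α, β, γ, δ, ζ} and column 5 has {α, β, γ, δ, ζ}, so it must be ε.
Row 2, column 3: row 2 has {α, ζ} and column 3 has {α, β, γ, ε}, so it must be δ.
Row 2, column 4: row 2 has {α, δ, ζ} and column 4 has {α, β, γ, δ}, so it must be ε.
Row 2, column 6: row 2 has {α, δ, ε, ζ} and column 6 has {α, γ, δ, ε, ζ}, so it must be β.
Row 2, column 2: row 2 has {α, β, δ, ε, ζ} and column 2 has {α, δ}, so it must be γ.
Row 3, column 2: row 3 has {α, β, γ, δ, ε} and column 2 has {α, γ, δ}, so it must be ζ.
Now row 6, column 2: row 6 together with column 2 already contain {α, β, γ, δ, ε, ζ} — every symbol — so nothing can go there. The grid has no valid completion.

No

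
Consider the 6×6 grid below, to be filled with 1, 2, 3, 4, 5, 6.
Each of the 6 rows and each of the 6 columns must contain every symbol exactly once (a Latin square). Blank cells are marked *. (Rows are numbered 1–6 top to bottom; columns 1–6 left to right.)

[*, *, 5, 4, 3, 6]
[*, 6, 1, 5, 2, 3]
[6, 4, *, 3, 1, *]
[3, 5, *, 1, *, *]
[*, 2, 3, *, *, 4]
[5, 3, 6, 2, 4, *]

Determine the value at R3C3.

2

Row 3 already has {1, 3, 4, 6} and column 3 already has {1, 3, 5, 6}, so row 3, column 3 must be 2.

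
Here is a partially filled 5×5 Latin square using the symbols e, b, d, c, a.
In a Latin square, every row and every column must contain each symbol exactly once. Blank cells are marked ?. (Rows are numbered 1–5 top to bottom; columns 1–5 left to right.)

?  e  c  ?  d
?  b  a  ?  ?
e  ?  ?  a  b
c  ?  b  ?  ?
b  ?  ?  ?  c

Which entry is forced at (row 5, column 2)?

a

Row 1, column 1: row 1 has {e, d, c} and column 1 has {e, b, c}, leaving only a.
Row 1, column 4: row 1 has {e, d, c, a} and column 4 has {a}, leaving only b.
Row 2, column 1: row 2 has {b, a} and column 1 has {e, b, c, a}, leaving only d.
Row 2, column 5: row 2 has {b, d, a} and column 5 has {b, d, c}, leaving only e.
Row 2, column 4: row 2 has {e, b, d, a} and column 4 has {b, a}, leaving only c.
Row 3, column 3: row 3 has {e, b, a} and column 3 has {b, c, a}, leaving only d.
Row 3, column 2: row 3 has {e, b, d, a} and column 2 has {e, b}, leaving only c.
Row 4, column 5: row 4 has {b, c} and column 5 has {e, b, d, c}, leaving only a.
Row 4, column 2: row 4 has {b, c, a} and column 2 has {e, b, c}, leaving only d.
Row 5 already has {b, c} and column 2 already has {e, b, d, c}, so row 5, column 2 must be a.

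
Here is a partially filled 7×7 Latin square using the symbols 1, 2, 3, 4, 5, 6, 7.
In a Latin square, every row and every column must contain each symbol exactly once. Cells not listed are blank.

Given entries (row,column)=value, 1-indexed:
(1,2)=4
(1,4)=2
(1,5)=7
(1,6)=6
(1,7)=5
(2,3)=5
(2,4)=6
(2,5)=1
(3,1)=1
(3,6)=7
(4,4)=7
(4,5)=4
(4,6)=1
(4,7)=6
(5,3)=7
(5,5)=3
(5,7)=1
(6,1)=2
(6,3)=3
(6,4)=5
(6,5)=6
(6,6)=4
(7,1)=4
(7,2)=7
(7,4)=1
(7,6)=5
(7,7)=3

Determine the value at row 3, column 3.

4

Row 1, column 1: row 1 has {2, 4, 5, 6, 7} and column 1 has {1, 2, 4}, leaving only 3.
Row 1, column 3: row 1 has {2, 3, 4, 5, 6, 7} and column 3 has {3, 5, 7}, leaving only 1.
Row 2, column 1: row 2 has {1, 5, 6} and column 1 has {1, 2, 3, 4}, leaving only 7.
Row 4, column 1: row 4 has {1, 4, 6, 7} and column 1 has {1, 2, 3, 4, 7}, leaving only 5.
Row 4, column 3: row 4 has {1, 4, 5, 6, 7} and column 3 has {1, 3, 5, 7}, leaving only 2.
Row 4, column 2: row 4 has {1, 2, 4, 5, 6, 7} and column 2 has {4, 7}, leaving only 3.
Row 2, column 2: row 2 has {1, 5, 6, 7} and column 2 has {3, 4, 7}, leaving only 2.
Row 2, column 6: row 2 has {1, 2, 5, 6, 7} and column 6 has {1, 4, 5, 6, 7}, leaving only 3.
Row 2, column 7: row 2 has {1, 2, 3, 5, 6, 7} and column 7 has {1, 3, 5, 6}, leaving only 4.
Row 3, column 7: row 3 has {1, 7} and column 7 has {1, 3, 4, 5, 6}, leaving only 2.
Row 3, column 5: row 3 has {1, 2, 7} and column 5 has {1, 3, 4, 6, 7}, leaving only 5.
Row 3, column 2: row 3 has {1, 2, 5, 7} and column 2 has {2, 3, 4, 7}, leaving only 6.
Row 3 already has {1, 2, 5, 6, 7} and column 3 already has {1, 2, 3, 5, 7}, so row 3, column 3 must be 4.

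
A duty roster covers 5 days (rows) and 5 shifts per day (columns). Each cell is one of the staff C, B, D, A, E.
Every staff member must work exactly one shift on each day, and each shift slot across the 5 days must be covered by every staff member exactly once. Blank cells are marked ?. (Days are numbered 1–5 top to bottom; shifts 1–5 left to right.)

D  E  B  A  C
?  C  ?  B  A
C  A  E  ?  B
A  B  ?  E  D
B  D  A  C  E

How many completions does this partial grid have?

Day 2, shift 1: eliminating its day and shift leaves {E}.
Day 2, shift 3: eliminating its day and shift leaves {D}.
Day 3, shift 4: eliminating its day and shift leaves {D}.
Day 4, shift 3: eliminating its day and shift leaves {C}.
Only one assignment across all blanks avoids any day or shift repeat, giving 1 completion.

1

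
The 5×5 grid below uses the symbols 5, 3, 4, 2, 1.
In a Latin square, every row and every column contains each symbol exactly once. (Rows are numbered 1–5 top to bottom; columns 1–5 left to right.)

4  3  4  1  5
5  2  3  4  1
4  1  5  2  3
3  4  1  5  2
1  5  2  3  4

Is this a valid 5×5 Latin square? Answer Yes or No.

No

Column 1 contains 4 twice (at rows 1 and 3), so it is not a permutation.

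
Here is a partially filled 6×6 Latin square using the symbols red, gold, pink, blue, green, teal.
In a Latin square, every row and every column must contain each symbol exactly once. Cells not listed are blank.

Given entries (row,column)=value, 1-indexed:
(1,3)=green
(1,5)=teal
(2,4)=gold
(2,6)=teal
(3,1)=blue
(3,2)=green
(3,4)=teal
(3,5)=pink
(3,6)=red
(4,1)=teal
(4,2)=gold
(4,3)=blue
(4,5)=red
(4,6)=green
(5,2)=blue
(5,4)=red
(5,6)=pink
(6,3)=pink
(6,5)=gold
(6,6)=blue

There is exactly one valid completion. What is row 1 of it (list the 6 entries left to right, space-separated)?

Row 1, column 6: row 1 has {green, teal} and column 6 has {red, pink, blue, green, teal}, leaving only gold.
Row 2, column 3: row 2 has {gold, teal} and column 3 has {pink, blue, green}, leaving only red.
Row 2, column 2: row 2 has {red, gold, teal} and column 2 has {gold, blue, green}, leaving only pink.
Row 1, column 2: row 1 has {gold, green, teal} and column 2 has {gold, pink, blue, green}, leaving only red.
Row 1, column 1: row 1 has {red, gold, green, teal} and column 1 has {blue, teal}, leaving only pink.
Row 1, column 4: row 1 has {red, gold, pink, green, teal} and column 4 has {red, gold, teal}, leaving only blue.
So row 1 reads: pink red green blue teal gold.

pink red green blue teal gold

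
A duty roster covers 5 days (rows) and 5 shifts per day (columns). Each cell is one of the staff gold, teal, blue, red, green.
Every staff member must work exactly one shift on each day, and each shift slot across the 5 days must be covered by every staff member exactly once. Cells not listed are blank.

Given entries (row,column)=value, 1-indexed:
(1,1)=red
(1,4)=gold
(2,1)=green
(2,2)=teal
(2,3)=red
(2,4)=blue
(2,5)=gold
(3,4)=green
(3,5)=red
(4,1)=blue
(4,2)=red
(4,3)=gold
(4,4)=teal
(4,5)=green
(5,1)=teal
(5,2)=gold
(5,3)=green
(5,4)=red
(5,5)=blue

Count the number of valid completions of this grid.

1

Day 1, shift 2: eliminating its day and shift leaves {blue, green}.
Day 1, shift 3: eliminating its day and shift leaves {teal, blue}.
Day 1, shift 5: eliminating its day and shift leaves {teal}.
Day 3, shift 1: eliminating its day and shift leaves {gold}.
Day 3, shift 2: eliminating its day and shift leaves {blue}.
Day 3, shift 3: eliminating its day and shift leaves {teal, blue}.
Only one assignment across all blanks avoids any day or shift repeat, giving 1 completion.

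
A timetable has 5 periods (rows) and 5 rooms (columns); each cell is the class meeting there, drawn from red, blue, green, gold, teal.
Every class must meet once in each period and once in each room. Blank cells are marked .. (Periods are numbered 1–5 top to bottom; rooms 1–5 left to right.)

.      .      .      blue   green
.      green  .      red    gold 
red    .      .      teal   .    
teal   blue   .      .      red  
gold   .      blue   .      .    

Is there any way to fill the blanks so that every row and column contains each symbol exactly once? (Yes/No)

No

Period 1, room 1: period 1 together with room 1 already contain {red, blue, green, gold, teal} — every symbol — so nothing can go there. The grid has no valid completion.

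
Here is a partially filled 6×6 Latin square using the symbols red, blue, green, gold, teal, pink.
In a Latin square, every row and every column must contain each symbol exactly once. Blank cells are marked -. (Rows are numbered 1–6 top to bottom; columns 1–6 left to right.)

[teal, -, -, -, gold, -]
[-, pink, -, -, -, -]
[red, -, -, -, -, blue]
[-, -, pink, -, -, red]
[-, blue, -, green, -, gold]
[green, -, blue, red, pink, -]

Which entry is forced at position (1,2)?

red

Row 5, column 1: row 5 has {blue, green, gold} and column 1 has {red, green, teal}, leaving only pink.
Row 6, column 6: row 6 has {red, blue, green, pink} and column 6 has {red, blue, gold}, leaving only teal.
Row 2, column 6: row 2 has {pink} and column 6 has {red, blue, gold, teal}, leaving only green.
Row 1, column 6: row 1 has {gold, teal} and column 6 has {red, blue, green, gold, teal}, leaving only pink.
Row 1, column 4: row 1 has {gold, teal, pink} and column 4 has {red, green}, leaving only blue.
Row 6, column 2: row 6 has {red, blue, green, teal, pink} and column 2 has {blue, pink}, leaving only gold.
Row 1, column 2 is narrowed to {red, green}.
If it were green, then row 4, column 2 would be left with no valid symbol.
So row 1, column 2 must be red.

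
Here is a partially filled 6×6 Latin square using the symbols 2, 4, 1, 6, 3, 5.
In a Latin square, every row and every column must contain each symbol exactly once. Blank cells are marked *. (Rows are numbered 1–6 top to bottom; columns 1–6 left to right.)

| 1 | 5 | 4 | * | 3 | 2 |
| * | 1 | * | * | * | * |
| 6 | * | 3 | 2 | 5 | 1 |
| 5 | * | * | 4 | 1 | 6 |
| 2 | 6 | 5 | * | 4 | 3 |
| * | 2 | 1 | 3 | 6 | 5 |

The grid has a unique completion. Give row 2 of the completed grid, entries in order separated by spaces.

Row 2, column 5: row 2 has {1} and column 5 has {4, 1, 6, 3, 5}, leaving only 2.
Row 2, column 3: row 2 has {2, 1} and column 3 has {4, 1, 3, 5}, leaving only 6.
Row 2, column 4: row 2 has {2, 1, 6} and column 4 has {2, 4, 3}, leaving only 5.
Row 2, column 6: row 2 has {2, 1, 6, 5} and column 6 has {2, 1, 6, 3, 5}, leaving only 4.
Row 2, column 1: row 2 has {2, 4, 1, 6, 5} and column 1 has {2, 1, 6, 5}, leaving only 3.
So row 2 reads: 3 1 6 5 2 4.

3 1 6 5 2 4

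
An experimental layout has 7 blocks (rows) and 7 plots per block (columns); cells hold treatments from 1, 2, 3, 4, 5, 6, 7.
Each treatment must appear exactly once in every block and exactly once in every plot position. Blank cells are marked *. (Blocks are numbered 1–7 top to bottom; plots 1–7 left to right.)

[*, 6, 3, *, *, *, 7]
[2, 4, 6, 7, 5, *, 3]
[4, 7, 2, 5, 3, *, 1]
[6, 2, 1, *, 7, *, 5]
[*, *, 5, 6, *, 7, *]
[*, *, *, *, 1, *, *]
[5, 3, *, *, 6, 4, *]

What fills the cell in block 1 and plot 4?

2

Block 1, plot 1: block 1 has {3, 6, 7} and plot 1 has {2, 4, 5, 6}, leaving only 1.
Block 2, plot 6: block 2 has {2, 3, 4, 5, 6, 7} and plot 6 has {4, 7}, leaving only 1.
Block 3, plot 6: block 3 has {1, 2, 3, 4, 5, 7} and plot 6 has {1, 4, 7}, leaving only 6.
Block 4, plot 6: block 4 has {1, 2, 5, 6, 7} and plot 6 has {1, 4, 6, 7}, leaving only 3.
Block 4, plot 4: block 4 has {1, 2, 3, 5, 6, 7} and plot 4 has {5, 6, 7}, leaving only 4.
Block 1 already has {1, 3, 6, 7} and plot 4 already has {4, 5, 6, 7}, so block 1, plot 4 must be 2.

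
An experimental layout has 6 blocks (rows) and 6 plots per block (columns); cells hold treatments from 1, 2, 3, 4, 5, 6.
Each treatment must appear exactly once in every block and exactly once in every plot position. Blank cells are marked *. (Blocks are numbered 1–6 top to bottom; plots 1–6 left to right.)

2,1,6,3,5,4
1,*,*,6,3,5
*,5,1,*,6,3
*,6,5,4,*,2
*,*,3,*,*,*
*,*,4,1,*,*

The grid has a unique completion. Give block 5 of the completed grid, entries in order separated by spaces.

Block 2, plot 3: block 2 has {1, 3, 5, 6} and plot 3 has {1, 3, 4, 5, 6}, leaving only 2.
Block 2, plot 2: block 2 has {1, 2, 3, 5, 6} and plot 2 has {1, 5, 6}, leaving only 4.
Block 5, plot 2: block 5 has {3} and plot 2 has {1, 4, 5, 6}, leaving only 2.
Block 5, plot 4: block 5 has {2, 3} and plot 4 has {1, 3, 4, 6}, leaving only 5.
Block 3, plot 1: block 3 has {1, 3, 5, 6} and plot 1 has {1, 2}, leaving only 4.
Block 5, plot 1: block 5 has {2, 3, 5} and plot 1 has {1, 2, 4}, leaving only 6.
Block 5, plot 6: block 5 has {2, 3, 5, 6} and plot 6 has {2, 3, 4, 5}, leaving only 1.
Block 5, plot 5: block 5 has {1, 2, 3, 5, 6} and plot 5 has {3, 5, 6}, leaving only 4.
So block 5 reads: 6 2 3 5 4 1.

6 2 3 5 4 1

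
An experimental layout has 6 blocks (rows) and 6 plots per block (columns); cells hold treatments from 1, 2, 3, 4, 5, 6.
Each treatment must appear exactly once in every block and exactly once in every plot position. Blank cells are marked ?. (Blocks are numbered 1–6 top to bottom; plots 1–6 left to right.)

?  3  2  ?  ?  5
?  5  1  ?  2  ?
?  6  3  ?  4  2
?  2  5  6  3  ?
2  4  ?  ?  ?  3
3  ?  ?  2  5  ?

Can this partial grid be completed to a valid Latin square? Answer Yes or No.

No block or plot among the givens repeats a symbol, and propagating forced cells runs into no contradiction.
One valid completion exists (for instance, 1 3 2 4 6 5 / 6 5 1 3 2 4 / 5 6 3 1 4 2 / 4 2 5 6 3 1 / 2 4 6 5 1 3 / 3 1 4 2 5 6).

Yes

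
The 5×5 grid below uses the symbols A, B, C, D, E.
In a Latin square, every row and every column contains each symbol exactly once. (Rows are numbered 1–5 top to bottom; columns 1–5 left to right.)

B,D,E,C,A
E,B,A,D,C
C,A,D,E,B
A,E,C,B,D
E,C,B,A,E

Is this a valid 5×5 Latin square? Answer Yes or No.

No

Row 5 contains E twice (at columns 1 and 5), so it is not a permutation.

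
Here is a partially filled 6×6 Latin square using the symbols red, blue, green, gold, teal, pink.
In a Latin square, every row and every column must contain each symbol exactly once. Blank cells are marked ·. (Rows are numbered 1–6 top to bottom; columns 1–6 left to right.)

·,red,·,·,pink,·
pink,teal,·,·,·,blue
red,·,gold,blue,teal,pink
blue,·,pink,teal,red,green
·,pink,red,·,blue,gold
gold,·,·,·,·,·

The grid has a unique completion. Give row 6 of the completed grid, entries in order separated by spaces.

gold blue teal pink green red

Row 6, column 5: row 6 has {gold} and column 5 has {red, blue, teal, pink}, leaving only green.
Row 6, column 2: row 6 has {green, gold} and column 2 has {red, teal, pink}, leaving only blue.
Row 6, column 3: row 6 has {blue, green, gold} and column 3 has {red, gold, pink}, leaving only teal.
Row 6, column 6: row 6 has {blue, green, gold, teal} and column 6 has {blue, green, gold, pink}, leaving only red.
Row 6, column 4: row 6 has {red, blue, green, gold, teal} and column 4 has {blue, teal}, leaving only pink.
So row 6 reads: gold blue teal pink green red.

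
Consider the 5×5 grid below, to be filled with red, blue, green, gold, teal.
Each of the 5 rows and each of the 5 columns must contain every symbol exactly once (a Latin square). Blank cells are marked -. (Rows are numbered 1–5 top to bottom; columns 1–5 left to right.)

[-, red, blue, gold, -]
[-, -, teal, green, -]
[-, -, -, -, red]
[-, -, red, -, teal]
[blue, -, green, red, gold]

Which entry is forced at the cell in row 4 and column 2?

Row 1, column 5: row 1 has {red, blue, gold} and column 5 has {red, gold, teal}, leaving only green.
Row 1, column 1: row 1 has {red, blue, green, gold} and column 1 has {blue}, leaving only teal.
Row 2, column 5: row 2 has {green, teal} and column 5 has {red, green, gold, teal}, leaving only blue.
Row 2, column 2: row 2 has {blue, green, teal} and column 2 has {red}, leaving only gold.
Row 2, column 1: row 2 has {blue, green, gold, teal} and column 1 has {blue, teal}, leaving only red.
Row 3, column 3: row 3 has {red} and column 3 has {red, blue, green, teal}, leaving only gold.
Row 3, column 1: row 3 has {red, gold} and column 1 has {red, blue, teal}, leaving only green.
Row 4, column 1: row 4 has {red, teal} and column 1 has {red, blue, green, teal}, leaving only gold.
Row 4, column 4: row 4 has {red, gold, teal} and column 4 has {red, green, gold}, leaving only blue.
Row 4 already has {red, blue, gold, teal} and column 2 already has {red, gold}, so row 4, column 2 must be green.

green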